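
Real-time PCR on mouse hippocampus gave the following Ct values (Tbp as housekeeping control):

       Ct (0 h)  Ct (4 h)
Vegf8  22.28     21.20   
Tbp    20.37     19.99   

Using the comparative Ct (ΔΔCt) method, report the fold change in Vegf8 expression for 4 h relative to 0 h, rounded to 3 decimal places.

ΔCt(0 h) = 22.280 − 20.370 = 1.910
ΔCt(4 h) = 21.200 − 19.990 = 1.210
ΔΔCt = 1.210 − 1.910 = -0.700
Fold change = 2^(−(-0.700)) = 2^0.700 = 1.6245

1.625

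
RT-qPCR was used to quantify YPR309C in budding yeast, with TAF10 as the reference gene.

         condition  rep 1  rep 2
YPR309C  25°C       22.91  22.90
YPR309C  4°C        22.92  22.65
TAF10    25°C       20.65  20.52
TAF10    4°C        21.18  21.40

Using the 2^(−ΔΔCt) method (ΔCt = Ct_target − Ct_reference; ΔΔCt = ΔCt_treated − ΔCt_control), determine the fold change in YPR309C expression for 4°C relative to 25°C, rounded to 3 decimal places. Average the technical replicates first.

1.772

Mean Ct: YPR309C 25°C 22.905; YPR309C 4°C 22.785; TAF10 25°C 20.585; TAF10 4°C 21.290
ΔCt(25°C) = 22.905 − 20.585 = 2.320
ΔCt(4°C) = 22.785 − 21.290 = 1.495
ΔΔCt = 1.495 − 2.320 = -0.825
Fold change = 2^(−(-0.825)) = 2^0.825 = 1.7715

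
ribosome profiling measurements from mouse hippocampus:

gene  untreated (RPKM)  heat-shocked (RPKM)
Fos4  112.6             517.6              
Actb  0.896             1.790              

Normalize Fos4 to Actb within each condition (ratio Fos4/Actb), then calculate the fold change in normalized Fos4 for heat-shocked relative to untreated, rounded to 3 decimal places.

2.301

Fos4/Actb (untreated) = 112.6 / 0.896 = 125.67
Fos4/Actb (heat-shocked) = 517.6 / 1.790 = 289.16
Fold change = 289.16 / 125.67 = 2.3010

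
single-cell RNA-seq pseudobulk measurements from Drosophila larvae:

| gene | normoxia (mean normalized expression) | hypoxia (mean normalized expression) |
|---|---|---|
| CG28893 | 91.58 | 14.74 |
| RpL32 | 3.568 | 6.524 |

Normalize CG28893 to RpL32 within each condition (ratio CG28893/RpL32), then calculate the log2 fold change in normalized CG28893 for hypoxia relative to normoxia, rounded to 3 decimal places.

CG28893/RpL32 (normoxia) = 91.58 / 3.568 = 25.667
CG28893/RpL32 (hypoxia) = 14.74 / 6.524 = 2.2594
Fold change = 2.2594 / 25.667 = 0.0880
log2(0.0880) = -3.5059

-3.506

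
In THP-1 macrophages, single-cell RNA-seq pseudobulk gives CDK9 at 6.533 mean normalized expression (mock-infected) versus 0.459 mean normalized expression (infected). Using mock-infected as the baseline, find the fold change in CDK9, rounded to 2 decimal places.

0.07

Fold change = 0.459 / 6.533 = 0.070
CDK9 is downregulated.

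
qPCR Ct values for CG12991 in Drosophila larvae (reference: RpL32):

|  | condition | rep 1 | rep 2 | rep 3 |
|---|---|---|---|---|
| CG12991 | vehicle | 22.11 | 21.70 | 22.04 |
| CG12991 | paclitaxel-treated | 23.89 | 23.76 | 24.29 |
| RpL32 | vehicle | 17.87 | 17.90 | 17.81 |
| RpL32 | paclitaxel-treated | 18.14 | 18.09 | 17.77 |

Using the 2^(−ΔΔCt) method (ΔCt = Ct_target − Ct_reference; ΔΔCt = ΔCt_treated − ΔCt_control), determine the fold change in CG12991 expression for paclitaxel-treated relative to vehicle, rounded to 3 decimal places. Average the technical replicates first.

Mean Ct: CG12991 vehicle 21.950; CG12991 paclitaxel-treated 23.980; RpL32 vehicle 17.860; RpL32 paclitaxel-treated 18.000
ΔCt(vehicle) = 21.950 − 17.860 = 4.090
ΔCt(paclitaxel-treated) = 23.980 − 18.000 = 5.980
ΔΔCt = 5.980 − 4.090 = 1.890
Fold change = 2^(−1.890) = 0.2698

0.270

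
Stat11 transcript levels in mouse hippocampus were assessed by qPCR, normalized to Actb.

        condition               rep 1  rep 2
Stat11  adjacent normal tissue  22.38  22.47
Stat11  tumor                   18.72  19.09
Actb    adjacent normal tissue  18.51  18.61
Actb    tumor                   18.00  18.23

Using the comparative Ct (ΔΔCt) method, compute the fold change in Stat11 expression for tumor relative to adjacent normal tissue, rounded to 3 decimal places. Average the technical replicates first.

8.427

Mean Ct: Stat11 adjacent normal tissue 22.425; Stat11 tumor 18.905; Actb adjacent normal tissue 18.560; Actb tumor 18.115
ΔCt(adjacent normal tissue) = 22.425 − 18.560 = 3.865
ΔCt(tumor) = 18.905 − 18.115 = 0.790
ΔΔCt = 0.790 − 3.865 = -3.075
Fold change = 2^(−(-3.075)) = 2^3.075 = 8.4269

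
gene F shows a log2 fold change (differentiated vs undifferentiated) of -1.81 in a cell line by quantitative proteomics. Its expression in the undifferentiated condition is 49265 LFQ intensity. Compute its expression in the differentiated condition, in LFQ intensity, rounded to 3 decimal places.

14049.931

Fold change = 2^(-1.81) = 0.2852
differentiated expression = 49265 × 0.2852 = 14049.931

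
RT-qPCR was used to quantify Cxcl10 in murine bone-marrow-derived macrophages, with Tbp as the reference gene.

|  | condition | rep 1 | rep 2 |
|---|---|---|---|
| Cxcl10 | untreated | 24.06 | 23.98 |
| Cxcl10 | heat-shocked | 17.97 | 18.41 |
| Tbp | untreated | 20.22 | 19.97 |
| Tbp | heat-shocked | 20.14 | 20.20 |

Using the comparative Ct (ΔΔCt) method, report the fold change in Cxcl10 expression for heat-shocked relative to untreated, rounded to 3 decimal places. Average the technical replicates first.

Mean Ct: Cxcl10 untreated 24.020; Cxcl10 heat-shocked 18.190; Tbp untreated 20.095; Tbp heat-shocked 20.170
ΔCt(untreated) = 24.020 − 20.095 = 3.925
ΔCt(heat-shocked) = 18.190 − 20.170 = -1.980
ΔΔCt = -1.980 − 3.925 = -5.905
Fold change = 2^(−(-5.905)) = 2^5.905 = 59.9214

59.921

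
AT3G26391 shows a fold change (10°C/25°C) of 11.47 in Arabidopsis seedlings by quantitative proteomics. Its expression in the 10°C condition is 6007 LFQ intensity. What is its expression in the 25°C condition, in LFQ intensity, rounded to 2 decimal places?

25°C expression = 6007 / 11.47 = 523.71

523.71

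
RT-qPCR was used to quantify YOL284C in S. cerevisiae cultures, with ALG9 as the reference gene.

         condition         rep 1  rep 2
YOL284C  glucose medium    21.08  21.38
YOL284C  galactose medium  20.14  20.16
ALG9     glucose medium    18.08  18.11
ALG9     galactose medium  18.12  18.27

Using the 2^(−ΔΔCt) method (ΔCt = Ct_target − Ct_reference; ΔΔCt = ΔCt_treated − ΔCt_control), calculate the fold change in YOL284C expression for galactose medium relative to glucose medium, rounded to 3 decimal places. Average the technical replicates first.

2.266

Mean Ct: YOL284C glucose medium 21.230; YOL284C galactose medium 20.150; ALG9 glucose medium 18.095; ALG9 galactose medium 18.195
ΔCt(glucose medium) = 21.230 − 18.095 = 3.135
ΔCt(galactose medium) = 20.150 − 18.195 = 1.955
ΔΔCt = 1.955 − 3.135 = -1.180
Fold change = 2^(−(-1.180)) = 2^1.180 = 2.2658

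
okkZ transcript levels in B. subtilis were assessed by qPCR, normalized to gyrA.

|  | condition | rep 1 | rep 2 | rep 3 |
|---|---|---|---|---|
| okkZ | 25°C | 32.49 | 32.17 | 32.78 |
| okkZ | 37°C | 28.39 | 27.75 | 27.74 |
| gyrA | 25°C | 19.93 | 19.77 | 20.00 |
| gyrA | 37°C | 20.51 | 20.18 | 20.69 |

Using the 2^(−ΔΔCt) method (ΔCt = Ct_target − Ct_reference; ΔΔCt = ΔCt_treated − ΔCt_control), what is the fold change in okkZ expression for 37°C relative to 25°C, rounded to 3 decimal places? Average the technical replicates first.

33.825

Mean Ct: okkZ 25°C 32.480; okkZ 37°C 27.960; gyrA 25°C 19.900; gyrA 37°C 20.460
ΔCt(25°C) = 32.480 − 19.900 = 12.580
ΔCt(37°C) = 27.960 − 20.460 = 7.500
ΔΔCt = 7.500 − 12.580 = -5.080
Fold change = 2^(−(-5.080)) = 2^5.080 = 33.8246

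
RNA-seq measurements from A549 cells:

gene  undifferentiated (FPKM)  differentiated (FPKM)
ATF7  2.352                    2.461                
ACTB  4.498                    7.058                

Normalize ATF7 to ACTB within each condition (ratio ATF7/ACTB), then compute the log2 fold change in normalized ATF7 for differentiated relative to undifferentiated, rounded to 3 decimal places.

ATF7/ACTB (undifferentiated) = 2.352 / 4.498 = 0.5229
ATF7/ACTB (differentiated) = 2.461 / 7.058 = 0.34868
Fold change = 0.34868 / 0.5229 = 0.6668
log2(0.6668) = -0.5846

-0.585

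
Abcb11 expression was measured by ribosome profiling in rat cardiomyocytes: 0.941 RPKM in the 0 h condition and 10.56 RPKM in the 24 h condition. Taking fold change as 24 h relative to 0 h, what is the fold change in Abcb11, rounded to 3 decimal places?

Fold change = 10.56 / 0.941 = 11.2221
Abcb11 is upregulated.

11.222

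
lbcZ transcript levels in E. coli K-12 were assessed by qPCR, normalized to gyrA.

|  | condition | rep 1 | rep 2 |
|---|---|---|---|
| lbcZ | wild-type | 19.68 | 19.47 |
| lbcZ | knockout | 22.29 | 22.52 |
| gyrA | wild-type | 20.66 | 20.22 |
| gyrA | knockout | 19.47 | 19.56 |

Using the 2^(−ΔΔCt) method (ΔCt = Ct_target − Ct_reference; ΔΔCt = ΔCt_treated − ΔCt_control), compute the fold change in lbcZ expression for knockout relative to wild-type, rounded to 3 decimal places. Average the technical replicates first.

0.074

Mean Ct: lbcZ wild-type 19.575; lbcZ knockout 22.405; gyrA wild-type 20.440; gyrA knockout 19.515
ΔCt(wild-type) = 19.575 − 20.440 = -0.865
ΔCt(knockout) = 22.405 − 19.515 = 2.890
ΔΔCt = 2.890 − (-0.865) = 3.755
Fold change = 2^(−3.755) = 0.0741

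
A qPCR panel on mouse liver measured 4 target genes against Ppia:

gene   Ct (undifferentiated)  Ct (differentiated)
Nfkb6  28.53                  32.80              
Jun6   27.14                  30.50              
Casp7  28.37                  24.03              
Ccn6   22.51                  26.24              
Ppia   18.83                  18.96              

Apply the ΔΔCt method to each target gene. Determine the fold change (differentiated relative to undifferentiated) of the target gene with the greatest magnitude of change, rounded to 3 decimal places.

Nfkb6: ΔΔCt = (32.80−18.96) − (28.53−18.83) = 13.84 − 9.70 = 4.14; fold change = 2^-4.14 = 0.057
Jun6: ΔΔCt = (30.50−18.96) − (27.14−18.83) = 11.54 − 8.31 = 3.23; fold change = 2^-3.23 = 0.107
Casp7: ΔΔCt = (24.03−18.96) − (28.37−18.83) = 5.07 − 9.54 = -4.47; fold change = 2^4.47 = 22.162
Ccn6: ΔΔCt = (26.24−18.96) − (22.51−18.83) = 7.28 − 3.68 = 3.60; fold change = 2^-3.60 = 0.082
Casp7 has the largest |ΔΔCt| = 4.47.

22.162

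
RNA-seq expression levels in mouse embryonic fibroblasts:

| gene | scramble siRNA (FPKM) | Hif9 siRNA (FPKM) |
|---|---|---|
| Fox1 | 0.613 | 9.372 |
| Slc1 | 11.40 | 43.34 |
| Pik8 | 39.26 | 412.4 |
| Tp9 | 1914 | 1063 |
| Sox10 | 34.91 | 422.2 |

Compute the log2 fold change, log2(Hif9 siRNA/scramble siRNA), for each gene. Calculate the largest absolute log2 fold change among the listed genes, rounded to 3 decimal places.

3.934

log2(9.372/0.613) = 3.934  (Fox1)
log2(43.34/11.40) = 1.927  (Slc1)
log2(412.4/39.26) = 3.393  (Pik8)
log2(1063/1914) = -0.848  (Tp9)
log2(422.2/34.91) = 3.596  (Sox10)
The largest magnitude belongs to Fox1.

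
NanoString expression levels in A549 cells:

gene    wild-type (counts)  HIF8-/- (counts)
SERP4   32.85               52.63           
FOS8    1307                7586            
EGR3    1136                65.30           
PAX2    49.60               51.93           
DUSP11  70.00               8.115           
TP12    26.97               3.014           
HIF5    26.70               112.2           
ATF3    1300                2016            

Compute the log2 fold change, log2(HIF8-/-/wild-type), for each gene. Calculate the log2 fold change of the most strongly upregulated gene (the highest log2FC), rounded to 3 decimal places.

2.537

log2(52.63/32.85) = 0.680  (SERP4)
log2(7586/1307) = 2.537  (FOS8)
log2(65.30/1136) = -4.121  (EGR3)
log2(51.93/49.60) = 0.066  (PAX2)
log2(8.115/70.00) = -3.109  (DUSP11)
log2(3.014/26.97) = -3.162  (TP12)
log2(112.2/26.70) = 2.071  (HIF5)
log2(2016/1300) = 0.633  (ATF3)
FOS8 is most strongly upregulated.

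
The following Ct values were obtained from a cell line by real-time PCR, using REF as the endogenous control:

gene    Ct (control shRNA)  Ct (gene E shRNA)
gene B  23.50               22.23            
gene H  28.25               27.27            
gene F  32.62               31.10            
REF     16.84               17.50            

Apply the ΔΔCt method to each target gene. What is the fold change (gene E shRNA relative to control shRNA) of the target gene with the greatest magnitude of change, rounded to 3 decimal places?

4.532

gene B: ΔΔCt = (22.23−17.50) − (23.50−16.84) = 4.73 − 6.66 = -1.93; fold change = 2^1.93 = 3.811
gene H: ΔΔCt = (27.27−17.50) − (28.25−16.84) = 9.77 − 11.41 = -1.64; fold change = 2^1.64 = 3.117
gene F: ΔΔCt = (31.10−17.50) − (32.62−16.84) = 13.60 − 15.78 = -2.18; fold change = 2^2.18 = 4.532
gene F has the largest |ΔΔCt| = 2.18.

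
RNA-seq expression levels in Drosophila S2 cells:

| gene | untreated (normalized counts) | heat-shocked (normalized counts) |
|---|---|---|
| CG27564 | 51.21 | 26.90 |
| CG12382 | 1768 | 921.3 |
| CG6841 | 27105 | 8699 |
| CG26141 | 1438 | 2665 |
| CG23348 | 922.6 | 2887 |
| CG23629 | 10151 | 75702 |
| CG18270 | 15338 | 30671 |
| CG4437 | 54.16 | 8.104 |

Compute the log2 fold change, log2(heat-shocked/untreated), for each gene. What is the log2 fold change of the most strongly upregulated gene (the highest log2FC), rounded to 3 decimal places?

2.899

log2(26.90/51.21) = -0.929  (CG27564)
log2(921.3/1768) = -0.940  (CG12382)
log2(8699/27105) = -1.640  (CG6841)
log2(2665/1438) = 0.890  (CG26141)
log2(2887/922.6) = 1.646  (CG23348)
log2(75702/10151) = 2.899  (CG23629)
log2(30671/15338) = 1.000  (CG18270)
log2(8.104/54.16) = -2.741  (CG4437)
CG23629 is most strongly upregulated.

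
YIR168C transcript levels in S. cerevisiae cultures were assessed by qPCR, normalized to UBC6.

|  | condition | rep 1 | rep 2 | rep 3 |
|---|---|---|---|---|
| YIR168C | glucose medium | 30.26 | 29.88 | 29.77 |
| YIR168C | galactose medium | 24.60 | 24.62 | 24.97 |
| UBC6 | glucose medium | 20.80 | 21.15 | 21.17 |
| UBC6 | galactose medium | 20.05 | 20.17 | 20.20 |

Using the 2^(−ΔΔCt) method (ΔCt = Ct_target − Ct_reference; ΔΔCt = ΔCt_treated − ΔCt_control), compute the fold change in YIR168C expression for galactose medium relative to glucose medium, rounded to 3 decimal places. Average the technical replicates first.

20.252

Mean Ct: YIR168C glucose medium 29.970; YIR168C galactose medium 24.730; UBC6 glucose medium 21.040; UBC6 galactose medium 20.140
ΔCt(glucose medium) = 29.970 − 21.040 = 8.930
ΔCt(galactose medium) = 24.730 − 20.140 = 4.590
ΔΔCt = 4.590 − 8.930 = -4.340
Fold change = 2^(−(-4.340)) = 2^4.340 = 20.2521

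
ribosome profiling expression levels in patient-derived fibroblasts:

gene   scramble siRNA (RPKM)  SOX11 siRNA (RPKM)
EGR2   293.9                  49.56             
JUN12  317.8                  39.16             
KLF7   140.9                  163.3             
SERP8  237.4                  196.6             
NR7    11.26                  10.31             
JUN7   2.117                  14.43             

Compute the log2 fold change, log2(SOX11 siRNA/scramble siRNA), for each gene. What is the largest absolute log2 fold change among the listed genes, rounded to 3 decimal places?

log2(49.56/293.9) = -2.568  (EGR2)
log2(39.16/317.8) = -3.021  (JUN12)
log2(163.3/140.9) = 0.213  (KLF7)
log2(196.6/237.4) = -0.272  (SERP8)
log2(10.31/11.26) = -0.127  (NR7)
log2(14.43/2.117) = 2.769  (JUN7)
The largest magnitude belongs to JUN12.

3.021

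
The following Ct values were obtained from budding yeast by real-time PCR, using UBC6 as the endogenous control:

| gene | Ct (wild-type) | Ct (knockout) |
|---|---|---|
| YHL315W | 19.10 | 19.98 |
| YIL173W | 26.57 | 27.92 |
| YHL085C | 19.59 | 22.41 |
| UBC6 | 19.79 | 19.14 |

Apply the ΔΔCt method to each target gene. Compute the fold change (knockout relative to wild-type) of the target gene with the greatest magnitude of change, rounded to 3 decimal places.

YHL315W: ΔΔCt = (19.98−19.14) − (19.10−19.79) = 0.84 − (-0.69) = 1.53; fold change = 2^-1.53 = 0.346
YIL173W: ΔΔCt = (27.92−19.14) − (26.57−19.79) = 8.78 − 6.78 = 2.00; fold change = 2^-2.00 = 0.250
YHL085C: ΔΔCt = (22.41−19.14) − (19.59−19.79) = 3.27 − (-0.20) = 3.47; fold change = 2^-3.47 = 0.090
YHL085C has the largest |ΔΔCt| = 3.47.

0.090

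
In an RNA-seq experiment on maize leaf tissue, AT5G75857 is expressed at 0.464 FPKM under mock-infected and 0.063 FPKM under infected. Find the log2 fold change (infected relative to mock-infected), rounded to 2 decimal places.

-2.88

Fold change = 0.063 / 0.464 = 0.1358
log2(0.1358) = -2.881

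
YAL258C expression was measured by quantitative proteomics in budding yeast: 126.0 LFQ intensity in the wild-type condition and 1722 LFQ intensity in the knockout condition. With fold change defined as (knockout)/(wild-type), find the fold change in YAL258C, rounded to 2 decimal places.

Fold change = 1722 / 126.0 = 13.667
YAL258C is upregulated.

13.67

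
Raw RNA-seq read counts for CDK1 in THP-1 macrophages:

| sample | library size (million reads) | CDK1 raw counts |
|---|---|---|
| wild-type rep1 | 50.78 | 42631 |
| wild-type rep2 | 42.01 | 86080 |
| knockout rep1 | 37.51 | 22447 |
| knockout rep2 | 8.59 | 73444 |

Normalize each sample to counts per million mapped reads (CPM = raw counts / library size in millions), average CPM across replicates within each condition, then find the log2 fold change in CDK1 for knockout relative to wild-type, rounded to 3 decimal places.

1.663

CPM(wild-type rep1) = 42631 / 50.78 = 839.5234
CPM(wild-type rep2) = 86080 / 42.01 = 2049.0359
CPM(knockout rep1) = 22447 / 37.51 = 598.4271
CPM(knockout rep2) = 73444 / 8.59 = 8549.9418
mean CPM(wild-type) = 1444.2797; mean CPM(knockout) = 4574.1844
Fold change = 4574.1844 / 1444.2797 = 3.16710
log2(3.16710) = 1.6632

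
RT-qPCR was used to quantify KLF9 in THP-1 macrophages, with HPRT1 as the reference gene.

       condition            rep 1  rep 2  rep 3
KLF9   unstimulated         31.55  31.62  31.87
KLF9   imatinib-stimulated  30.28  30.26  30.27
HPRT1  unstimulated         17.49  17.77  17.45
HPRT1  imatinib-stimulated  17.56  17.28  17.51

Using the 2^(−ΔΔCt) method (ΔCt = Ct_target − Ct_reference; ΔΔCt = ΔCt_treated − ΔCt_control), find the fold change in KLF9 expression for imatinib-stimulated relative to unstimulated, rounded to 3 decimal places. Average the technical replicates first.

2.445

Mean Ct: KLF9 unstimulated 31.680; KLF9 imatinib-stimulated 30.270; HPRT1 unstimulated 17.570; HPRT1 imatinib-stimulated 17.450
ΔCt(unstimulated) = 31.680 − 17.570 = 14.110
ΔCt(imatinib-stimulated) = 30.270 − 17.450 = 12.820
ΔΔCt = 12.820 − 14.110 = -1.290
Fold change = 2^(−(-1.290)) = 2^1.290 = 2.4453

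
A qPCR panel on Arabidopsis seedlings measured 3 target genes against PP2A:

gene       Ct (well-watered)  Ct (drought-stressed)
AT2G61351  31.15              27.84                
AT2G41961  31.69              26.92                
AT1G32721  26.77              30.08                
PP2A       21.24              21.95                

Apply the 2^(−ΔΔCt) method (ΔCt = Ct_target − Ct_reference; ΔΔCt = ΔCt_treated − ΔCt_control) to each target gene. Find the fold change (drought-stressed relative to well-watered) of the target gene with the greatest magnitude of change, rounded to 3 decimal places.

AT2G61351: ΔΔCt = (27.84−21.95) − (31.15−21.24) = 5.89 − 9.91 = -4.02; fold change = 2^4.02 = 16.223
AT2G41961: ΔΔCt = (26.92−21.95) − (31.69−21.24) = 4.97 − 10.45 = -5.48; fold change = 2^5.48 = 44.632
AT1G32721: ΔΔCt = (30.08−21.95) − (26.77−21.24) = 8.13 − 5.53 = 2.60; fold change = 2^-2.60 = 0.165
AT2G41961 has the largest |ΔΔCt| = 5.48.

44.632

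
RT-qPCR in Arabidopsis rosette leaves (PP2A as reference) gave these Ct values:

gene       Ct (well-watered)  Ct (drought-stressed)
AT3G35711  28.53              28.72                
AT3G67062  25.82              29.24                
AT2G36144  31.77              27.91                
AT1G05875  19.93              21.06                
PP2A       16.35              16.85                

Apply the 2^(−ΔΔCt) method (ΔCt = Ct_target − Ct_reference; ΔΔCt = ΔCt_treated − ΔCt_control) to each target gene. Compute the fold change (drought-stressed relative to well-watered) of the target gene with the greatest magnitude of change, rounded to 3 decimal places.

AT3G35711: ΔΔCt = (28.72−16.85) − (28.53−16.35) = 11.87 − 12.18 = -0.31; fold change = 2^0.31 = 1.240
AT3G67062: ΔΔCt = (29.24−16.85) − (25.82−16.35) = 12.39 − 9.47 = 2.92; fold change = 2^-2.92 = 0.132
AT2G36144: ΔΔCt = (27.91−16.85) − (31.77−16.35) = 11.06 − 15.42 = -4.36; fold change = 2^4.36 = 20.535
AT1G05875: ΔΔCt = (21.06−16.85) − (19.93−16.35) = 4.21 − 3.58 = 0.63; fold change = 2^-0.63 = 0.646
AT2G36144 has the largest |ΔΔCt| = 4.36.

20.535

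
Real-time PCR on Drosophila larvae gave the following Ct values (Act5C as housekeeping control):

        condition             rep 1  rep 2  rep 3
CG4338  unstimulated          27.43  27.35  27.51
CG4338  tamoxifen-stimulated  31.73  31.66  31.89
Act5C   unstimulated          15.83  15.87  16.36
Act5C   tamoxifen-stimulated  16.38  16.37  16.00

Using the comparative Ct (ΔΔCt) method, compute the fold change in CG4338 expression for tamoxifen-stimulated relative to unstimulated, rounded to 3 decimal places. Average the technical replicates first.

Mean Ct: CG4338 unstimulated 27.430; CG4338 tamoxifen-stimulated 31.760; Act5C unstimulated 16.020; Act5C tamoxifen-stimulated 16.250
ΔCt(unstimulated) = 27.430 − 16.020 = 11.410
ΔCt(tamoxifen-stimulated) = 31.760 − 16.250 = 15.510
ΔΔCt = 15.510 − 11.410 = 4.100
Fold change = 2^(−4.100) = 0.0583

0.058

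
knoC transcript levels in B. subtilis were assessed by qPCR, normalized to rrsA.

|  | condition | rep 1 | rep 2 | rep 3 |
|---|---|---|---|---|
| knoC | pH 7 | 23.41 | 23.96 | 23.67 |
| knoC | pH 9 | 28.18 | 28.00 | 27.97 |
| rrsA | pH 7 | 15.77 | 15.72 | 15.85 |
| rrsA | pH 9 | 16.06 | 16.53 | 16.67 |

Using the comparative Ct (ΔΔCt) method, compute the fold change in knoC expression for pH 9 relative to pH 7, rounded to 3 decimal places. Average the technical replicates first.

Mean Ct: knoC pH 7 23.680; knoC pH 9 28.050; rrsA pH 7 15.780; rrsA pH 9 16.420
ΔCt(pH 7) = 23.680 − 15.780 = 7.900
ΔCt(pH 9) = 28.050 − 16.420 = 11.630
ΔΔCt = 11.630 − 7.900 = 3.730
Fold change = 2^(−3.730) = 0.0754

0.075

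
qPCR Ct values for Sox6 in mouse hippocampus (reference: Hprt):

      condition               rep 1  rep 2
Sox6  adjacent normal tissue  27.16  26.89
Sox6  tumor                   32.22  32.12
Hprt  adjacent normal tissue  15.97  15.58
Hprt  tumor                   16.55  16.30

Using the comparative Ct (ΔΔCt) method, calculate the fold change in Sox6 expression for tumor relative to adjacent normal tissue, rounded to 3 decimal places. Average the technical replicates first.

0.044

Mean Ct: Sox6 adjacent normal tissue 27.025; Sox6 tumor 32.170; Hprt adjacent normal tissue 15.775; Hprt tumor 16.425
ΔCt(adjacent normal tissue) = 27.025 − 15.775 = 11.250
ΔCt(tumor) = 32.170 − 16.425 = 15.745
ΔΔCt = 15.745 − 11.250 = 4.495
Fold change = 2^(−4.495) = 0.0443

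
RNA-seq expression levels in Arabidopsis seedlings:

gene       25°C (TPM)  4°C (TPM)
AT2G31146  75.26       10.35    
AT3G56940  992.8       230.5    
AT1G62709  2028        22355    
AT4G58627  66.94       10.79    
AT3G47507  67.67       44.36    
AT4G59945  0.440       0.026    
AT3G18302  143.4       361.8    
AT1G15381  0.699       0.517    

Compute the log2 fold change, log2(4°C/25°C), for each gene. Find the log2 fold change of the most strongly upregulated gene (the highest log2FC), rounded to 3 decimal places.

log2(10.35/75.26) = -2.862  (AT2G31146)
log2(230.5/992.8) = -2.107  (AT3G56940)
log2(22355/2028) = 3.462  (AT1G62709)
log2(10.79/66.94) = -2.633  (AT4G58627)
log2(44.36/67.67) = -0.609  (AT3G47507)
log2(0.026/0.440) = -4.081  (AT4G59945)
log2(361.8/143.4) = 1.335  (AT3G18302)
log2(0.517/0.699) = -0.435  (AT1G15381)
AT1G62709 is most strongly upregulated.

3.462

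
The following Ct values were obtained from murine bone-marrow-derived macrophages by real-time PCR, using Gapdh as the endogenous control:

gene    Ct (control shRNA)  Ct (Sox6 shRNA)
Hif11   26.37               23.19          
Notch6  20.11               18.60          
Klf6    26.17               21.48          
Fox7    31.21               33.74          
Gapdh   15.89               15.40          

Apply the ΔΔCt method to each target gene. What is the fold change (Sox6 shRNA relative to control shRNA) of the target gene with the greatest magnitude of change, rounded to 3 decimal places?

18.379

Hif11: ΔΔCt = (23.19−15.40) − (26.37−15.89) = 7.79 − 10.48 = -2.69; fold change = 2^2.69 = 6.453
Notch6: ΔΔCt = (18.60−15.40) − (20.11−15.89) = 3.20 − 4.22 = -1.02; fold change = 2^1.02 = 2.028
Klf6: ΔΔCt = (21.48−15.40) − (26.17−15.89) = 6.08 − 10.28 = -4.20; fold change = 2^4.20 = 18.379
Fox7: ΔΔCt = (33.74−15.40) − (31.21−15.89) = 18.34 − 15.32 = 3.02; fold change = 2^-3.02 = 0.123
Klf6 has the largest |ΔΔCt| = 4.20.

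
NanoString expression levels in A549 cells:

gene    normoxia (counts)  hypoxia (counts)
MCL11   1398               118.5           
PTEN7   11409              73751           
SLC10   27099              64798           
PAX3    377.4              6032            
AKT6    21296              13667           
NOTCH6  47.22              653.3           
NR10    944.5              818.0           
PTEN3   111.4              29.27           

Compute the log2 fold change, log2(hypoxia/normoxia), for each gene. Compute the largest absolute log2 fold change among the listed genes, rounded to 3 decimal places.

log2(118.5/1398) = -3.560  (MCL11)
log2(73751/11409) = 2.692  (PTEN7)
log2(64798/27099) = 1.258  (SLC10)
log2(6032/377.4) = 3.998  (PAX3)
log2(13667/21296) = -0.640  (AKT6)
log2(653.3/47.22) = 3.790  (NOTCH6)
log2(818.0/944.5) = -0.207  (NR10)
log2(29.27/111.4) = -1.928  (PTEN3)
The largest magnitude belongs to PAX3.

3.998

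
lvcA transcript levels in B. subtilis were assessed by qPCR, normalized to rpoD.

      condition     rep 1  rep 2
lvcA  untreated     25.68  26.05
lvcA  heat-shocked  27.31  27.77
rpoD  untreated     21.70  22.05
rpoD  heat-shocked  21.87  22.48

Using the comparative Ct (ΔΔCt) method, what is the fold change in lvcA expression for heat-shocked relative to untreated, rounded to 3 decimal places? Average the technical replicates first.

0.386

Mean Ct: lvcA untreated 25.865; lvcA heat-shocked 27.540; rpoD untreated 21.875; rpoD heat-shocked 22.175
ΔCt(untreated) = 25.865 − 21.875 = 3.990
ΔCt(heat-shocked) = 27.540 − 22.175 = 5.365
ΔΔCt = 5.365 − 3.990 = 1.375
Fold change = 2^(−1.375) = 0.3856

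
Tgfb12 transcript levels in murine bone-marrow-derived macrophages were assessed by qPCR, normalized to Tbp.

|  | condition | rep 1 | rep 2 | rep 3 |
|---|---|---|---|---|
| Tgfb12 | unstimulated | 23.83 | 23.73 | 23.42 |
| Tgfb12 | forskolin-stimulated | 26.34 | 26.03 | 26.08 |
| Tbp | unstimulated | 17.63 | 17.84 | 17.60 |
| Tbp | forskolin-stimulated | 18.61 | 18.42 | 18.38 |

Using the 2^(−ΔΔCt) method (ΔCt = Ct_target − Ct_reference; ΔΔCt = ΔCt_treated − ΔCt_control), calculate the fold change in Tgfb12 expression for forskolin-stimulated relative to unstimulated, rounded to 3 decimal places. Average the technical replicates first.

0.306

Mean Ct: Tgfb12 unstimulated 23.660; Tgfb12 forskolin-stimulated 26.150; Tbp unstimulated 17.690; Tbp forskolin-stimulated 18.470
ΔCt(unstimulated) = 23.660 − 17.690 = 5.970
ΔCt(forskolin-stimulated) = 26.150 − 18.470 = 7.680
ΔΔCt = 7.680 − 5.970 = 1.710
Fold change = 2^(−1.710) = 0.3057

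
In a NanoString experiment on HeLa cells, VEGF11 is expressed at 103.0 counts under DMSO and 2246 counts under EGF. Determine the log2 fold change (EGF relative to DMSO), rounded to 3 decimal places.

4.447

Fold change = 2246 / 103.0 = 21.8058
log2(21.8058) = 4.4466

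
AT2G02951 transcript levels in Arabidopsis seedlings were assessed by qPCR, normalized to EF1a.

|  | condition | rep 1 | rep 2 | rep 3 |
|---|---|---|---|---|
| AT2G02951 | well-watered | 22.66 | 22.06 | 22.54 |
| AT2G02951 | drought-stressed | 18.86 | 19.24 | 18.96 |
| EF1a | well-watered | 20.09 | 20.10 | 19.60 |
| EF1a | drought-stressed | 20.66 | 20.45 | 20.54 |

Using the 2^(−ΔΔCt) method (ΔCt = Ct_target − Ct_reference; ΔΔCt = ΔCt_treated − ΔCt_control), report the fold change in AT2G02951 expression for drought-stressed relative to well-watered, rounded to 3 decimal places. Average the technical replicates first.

Mean Ct: AT2G02951 well-watered 22.420; AT2G02951 drought-stressed 19.020; EF1a well-watered 19.930; EF1a drought-stressed 20.550
ΔCt(well-watered) = 22.420 − 19.930 = 2.490
ΔCt(drought-stressed) = 19.020 − 20.550 = -1.530
ΔΔCt = -1.530 − 2.490 = -4.020
Fold change = 2^(−(-4.020)) = 2^4.020 = 16.2234

16.223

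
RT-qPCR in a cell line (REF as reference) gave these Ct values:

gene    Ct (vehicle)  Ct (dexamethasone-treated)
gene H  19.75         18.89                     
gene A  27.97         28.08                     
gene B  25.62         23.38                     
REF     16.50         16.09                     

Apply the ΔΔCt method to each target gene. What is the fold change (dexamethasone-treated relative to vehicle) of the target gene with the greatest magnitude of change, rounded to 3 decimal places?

gene H: ΔΔCt = (18.89−16.09) − (19.75−16.50) = 2.80 − 3.25 = -0.45; fold change = 2^0.45 = 1.366
gene A: ΔΔCt = (28.08−16.09) − (27.97−16.50) = 11.99 − 11.47 = 0.52; fold change = 2^-0.52 = 0.697
gene B: ΔΔCt = (23.38−16.09) − (25.62−16.50) = 7.29 − 9.12 = -1.83; fold change = 2^1.83 = 3.555
gene B has the largest |ΔΔCt| = 1.83.

3.555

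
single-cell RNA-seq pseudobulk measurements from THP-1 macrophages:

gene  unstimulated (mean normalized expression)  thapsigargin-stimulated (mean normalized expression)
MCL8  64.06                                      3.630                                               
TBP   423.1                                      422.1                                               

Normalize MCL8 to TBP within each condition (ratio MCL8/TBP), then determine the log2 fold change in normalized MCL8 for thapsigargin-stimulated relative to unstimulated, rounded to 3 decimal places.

MCL8/TBP (unstimulated) = 64.06 / 423.1 = 0.15141
MCL8/TBP (thapsigargin-stimulated) = 3.630 / 422.1 = 0.0085999
Fold change = 0.0085999 / 0.15141 = 0.0568
log2(0.0568) = -4.1380

-4.138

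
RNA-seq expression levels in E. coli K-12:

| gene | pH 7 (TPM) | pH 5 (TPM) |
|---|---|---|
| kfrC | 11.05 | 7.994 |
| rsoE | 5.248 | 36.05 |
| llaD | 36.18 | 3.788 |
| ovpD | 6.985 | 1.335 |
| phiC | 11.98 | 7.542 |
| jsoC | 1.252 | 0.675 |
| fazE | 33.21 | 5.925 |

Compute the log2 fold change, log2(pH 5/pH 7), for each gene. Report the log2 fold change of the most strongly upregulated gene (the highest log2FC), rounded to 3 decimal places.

2.780

log2(7.994/11.05) = -0.467  (kfrC)
log2(36.05/5.248) = 2.780  (rsoE)
log2(3.788/36.18) = -3.256  (llaD)
log2(1.335/6.985) = -2.387  (ovpD)
log2(7.542/11.98) = -0.668  (phiC)
log2(0.675/1.252) = -0.891  (jsoC)
log2(5.925/33.21) = -2.487  (fazE)
rsoE is most strongly upregulated.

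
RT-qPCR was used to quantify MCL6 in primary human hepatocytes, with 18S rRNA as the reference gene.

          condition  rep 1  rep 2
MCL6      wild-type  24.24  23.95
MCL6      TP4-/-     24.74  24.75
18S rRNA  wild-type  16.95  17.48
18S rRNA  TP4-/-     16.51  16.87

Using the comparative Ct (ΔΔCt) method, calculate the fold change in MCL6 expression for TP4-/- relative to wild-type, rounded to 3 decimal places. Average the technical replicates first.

0.443

Mean Ct: MCL6 wild-type 24.095; MCL6 TP4-/- 24.745; 18S rRNA wild-type 17.215; 18S rRNA TP4-/- 16.690
ΔCt(wild-type) = 24.095 − 17.215 = 6.880
ΔCt(TP4-/-) = 24.745 − 16.690 = 8.055
ΔΔCt = 8.055 − 6.880 = 1.175
Fold change = 2^(−1.175) = 0.4429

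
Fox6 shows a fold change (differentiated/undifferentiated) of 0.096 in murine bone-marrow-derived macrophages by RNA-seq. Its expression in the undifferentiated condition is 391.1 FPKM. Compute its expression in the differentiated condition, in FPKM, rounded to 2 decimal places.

differentiated expression = 391.1 × 0.096 = 37.55

37.55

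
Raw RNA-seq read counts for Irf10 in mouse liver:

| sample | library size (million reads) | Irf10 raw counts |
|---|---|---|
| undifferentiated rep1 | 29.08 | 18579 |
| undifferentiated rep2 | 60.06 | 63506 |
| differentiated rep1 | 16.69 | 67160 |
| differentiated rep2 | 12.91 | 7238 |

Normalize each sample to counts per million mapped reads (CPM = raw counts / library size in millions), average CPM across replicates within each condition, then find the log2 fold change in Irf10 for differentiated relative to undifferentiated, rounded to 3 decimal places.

CPM(undifferentiated rep1) = 18579 / 29.08 = 638.8927
CPM(undifferentiated rep2) = 63506 / 60.06 = 1057.3760
CPM(differentiated rep1) = 67160 / 16.69 = 4023.9664
CPM(differentiated rep2) = 7238 / 12.91 = 560.6507
mean CPM(undifferentiated) = 848.1343; mean CPM(differentiated) = 2292.3086
Fold change = 2292.3086 / 848.1343 = 2.70277
log2(2.70277) = 1.4344

1.434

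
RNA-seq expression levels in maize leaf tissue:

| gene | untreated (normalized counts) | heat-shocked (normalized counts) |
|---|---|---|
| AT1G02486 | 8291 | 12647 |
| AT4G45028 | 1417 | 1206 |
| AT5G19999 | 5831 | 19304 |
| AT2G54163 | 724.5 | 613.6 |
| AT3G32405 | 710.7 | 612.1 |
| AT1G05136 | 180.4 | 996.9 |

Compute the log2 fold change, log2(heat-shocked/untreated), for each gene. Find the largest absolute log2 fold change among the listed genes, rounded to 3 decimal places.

log2(12647/8291) = 0.609  (AT1G02486)
log2(1206/1417) = -0.233  (AT4G45028)
log2(19304/5831) = 1.727  (AT5G19999)
log2(613.6/724.5) = -0.240  (AT2G54163)
log2(612.1/710.7) = -0.215  (AT3G32405)
log2(996.9/180.4) = 2.466  (AT1G05136)
The largest magnitude belongs to AT1G05136.

2.466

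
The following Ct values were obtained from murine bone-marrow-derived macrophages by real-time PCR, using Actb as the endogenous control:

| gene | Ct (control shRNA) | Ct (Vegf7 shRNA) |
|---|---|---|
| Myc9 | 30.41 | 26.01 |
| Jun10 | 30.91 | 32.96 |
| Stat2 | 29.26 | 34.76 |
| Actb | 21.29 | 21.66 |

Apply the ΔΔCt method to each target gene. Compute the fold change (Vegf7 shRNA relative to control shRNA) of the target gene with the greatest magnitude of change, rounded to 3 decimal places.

Myc9: ΔΔCt = (26.01−21.66) − (30.41−21.29) = 4.35 − 9.12 = -4.77; fold change = 2^4.77 = 27.284
Jun10: ΔΔCt = (32.96−21.66) − (30.91−21.29) = 11.30 − 9.62 = 1.68; fold change = 2^-1.68 = 0.312
Stat2: ΔΔCt = (34.76−21.66) − (29.26−21.29) = 13.10 − 7.97 = 5.13; fold change = 2^-5.13 = 0.029
Stat2 has the largest |ΔΔCt| = 5.13.

0.029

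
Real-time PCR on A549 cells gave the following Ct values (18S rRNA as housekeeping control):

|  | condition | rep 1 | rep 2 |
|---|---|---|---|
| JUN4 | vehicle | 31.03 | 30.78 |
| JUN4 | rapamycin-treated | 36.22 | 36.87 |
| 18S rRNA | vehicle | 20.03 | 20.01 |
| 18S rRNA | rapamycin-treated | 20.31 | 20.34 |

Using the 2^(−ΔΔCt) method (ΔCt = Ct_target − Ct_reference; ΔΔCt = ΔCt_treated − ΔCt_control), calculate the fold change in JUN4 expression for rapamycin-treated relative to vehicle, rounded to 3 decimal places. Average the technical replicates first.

Mean Ct: JUN4 vehicle 30.905; JUN4 rapamycin-treated 36.545; 18S rRNA vehicle 20.020; 18S rRNA rapamycin-treated 20.325
ΔCt(vehicle) = 30.905 − 20.020 = 10.885
ΔCt(rapamycin-treated) = 36.545 − 20.325 = 16.220
ΔΔCt = 16.220 − 10.885 = 5.335
Fold change = 2^(−5.335) = 0.0248

0.025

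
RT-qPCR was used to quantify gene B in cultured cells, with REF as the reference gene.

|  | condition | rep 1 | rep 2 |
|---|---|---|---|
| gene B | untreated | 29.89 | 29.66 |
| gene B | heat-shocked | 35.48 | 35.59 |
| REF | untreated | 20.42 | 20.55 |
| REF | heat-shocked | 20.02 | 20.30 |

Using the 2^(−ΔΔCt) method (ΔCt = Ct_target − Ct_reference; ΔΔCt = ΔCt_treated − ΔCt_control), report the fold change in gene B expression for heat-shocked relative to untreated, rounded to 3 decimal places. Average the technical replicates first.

Mean Ct: gene B untreated 29.775; gene B heat-shocked 35.535; REF untreated 20.485; REF heat-shocked 20.160
ΔCt(untreated) = 29.775 − 20.485 = 9.290
ΔCt(heat-shocked) = 35.535 − 20.160 = 15.375
ΔΔCt = 15.375 − 9.290 = 6.085
Fold change = 2^(−6.085) = 0.0147

0.015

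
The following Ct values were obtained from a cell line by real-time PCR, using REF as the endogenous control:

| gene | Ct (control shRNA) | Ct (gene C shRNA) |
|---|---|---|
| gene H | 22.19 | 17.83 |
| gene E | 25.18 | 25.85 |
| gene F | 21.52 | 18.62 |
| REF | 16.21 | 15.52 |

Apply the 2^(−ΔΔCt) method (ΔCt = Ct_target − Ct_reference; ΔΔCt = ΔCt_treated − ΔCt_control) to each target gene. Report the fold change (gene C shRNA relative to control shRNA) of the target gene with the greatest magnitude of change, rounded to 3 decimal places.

gene H: ΔΔCt = (17.83−15.52) − (22.19−16.21) = 2.31 − 5.98 = -3.67; fold change = 2^3.67 = 12.729
gene E: ΔΔCt = (25.85−15.52) − (25.18−16.21) = 10.33 − 8.97 = 1.36; fold change = 2^-1.36 = 0.390
gene F: ΔΔCt = (18.62−15.52) − (21.52−16.21) = 3.10 − 5.31 = -2.21; fold change = 2^2.21 = 4.627
gene H has the largest |ΔΔCt| = 3.67.

12.729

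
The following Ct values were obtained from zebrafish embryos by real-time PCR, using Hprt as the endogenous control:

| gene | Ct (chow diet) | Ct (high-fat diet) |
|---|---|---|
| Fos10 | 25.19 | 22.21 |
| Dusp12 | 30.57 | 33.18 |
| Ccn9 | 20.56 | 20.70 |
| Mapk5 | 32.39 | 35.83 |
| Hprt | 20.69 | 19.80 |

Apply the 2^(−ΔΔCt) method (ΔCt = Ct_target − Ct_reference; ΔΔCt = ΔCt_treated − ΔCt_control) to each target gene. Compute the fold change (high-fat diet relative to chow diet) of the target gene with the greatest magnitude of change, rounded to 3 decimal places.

0.050

Fos10: ΔΔCt = (22.21−19.80) − (25.19−20.69) = 2.41 − 4.50 = -2.09; fold change = 2^2.09 = 4.257
Dusp12: ΔΔCt = (33.18−19.80) − (30.57−20.69) = 13.38 − 9.88 = 3.50; fold change = 2^-3.50 = 0.088
Ccn9: ΔΔCt = (20.70−19.80) − (20.56−20.69) = 0.90 − (-0.13) = 1.03; fold change = 2^-1.03 = 0.490
Mapk5: ΔΔCt = (35.83−19.80) − (32.39−20.69) = 16.03 − 11.70 = 4.33; fold change = 2^-4.33 = 0.050
Mapk5 has the largest |ΔΔCt| = 4.33.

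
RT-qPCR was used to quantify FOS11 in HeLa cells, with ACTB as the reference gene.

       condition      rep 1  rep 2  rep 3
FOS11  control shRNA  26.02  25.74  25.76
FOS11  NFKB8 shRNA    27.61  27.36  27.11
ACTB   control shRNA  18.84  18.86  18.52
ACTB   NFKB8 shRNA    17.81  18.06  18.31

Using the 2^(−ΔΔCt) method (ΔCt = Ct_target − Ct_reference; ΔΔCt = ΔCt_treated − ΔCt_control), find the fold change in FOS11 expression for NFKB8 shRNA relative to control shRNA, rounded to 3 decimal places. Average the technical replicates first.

Mean Ct: FOS11 control shRNA 25.840; FOS11 NFKB8 shRNA 27.360; ACTB control shRNA 18.740; ACTB NFKB8 shRNA 18.060
ΔCt(control shRNA) = 25.840 − 18.740 = 7.100
ΔCt(NFKB8 shRNA) = 27.360 − 18.060 = 9.300
ΔΔCt = 9.300 − 7.100 = 2.200
Fold change = 2^(−2.200) = 0.2176

0.218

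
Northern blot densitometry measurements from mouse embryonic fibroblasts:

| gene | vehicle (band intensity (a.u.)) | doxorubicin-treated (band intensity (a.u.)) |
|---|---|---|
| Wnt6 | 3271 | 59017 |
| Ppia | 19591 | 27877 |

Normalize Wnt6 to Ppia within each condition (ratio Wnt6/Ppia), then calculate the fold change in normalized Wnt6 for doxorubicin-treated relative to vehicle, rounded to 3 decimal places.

12.680

Wnt6/Ppia (vehicle) = 3271 / 19591 = 0.16696
Wnt6/Ppia (doxorubicin-treated) = 59017 / 27877 = 2.117
Fold change = 2.117 / 0.16696 = 12.6796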